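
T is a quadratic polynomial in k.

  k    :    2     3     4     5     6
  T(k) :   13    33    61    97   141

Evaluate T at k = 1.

1

Write T(k) = ak² + bk + c; the 5 given values yield a linear system in the 3 coefficients.
Solving, T(k) = 4k² - 3.
Then T(1) = 1.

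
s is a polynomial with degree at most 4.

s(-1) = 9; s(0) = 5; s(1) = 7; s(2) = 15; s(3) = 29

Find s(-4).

First differences: -4, 2, 8, 14. Second differences: 6, 6, 6.
Level-2 differences are constant, so s has degree 2.
Fitting a degree-2 polynomial gives s(t) = 3t² - t + 5.
Then s(-4) = 57.

57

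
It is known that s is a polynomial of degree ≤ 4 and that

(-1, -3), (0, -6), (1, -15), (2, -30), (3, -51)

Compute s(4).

Write s(t) = at^4 + bt³ + ct² + dt + e; the 5 given values yield a linear system in the 5 coefficients.
Solving, the top 2 coefficients vanish, and s(t) = -3t² - 6t - 6.
Then s(4) = -78.

-78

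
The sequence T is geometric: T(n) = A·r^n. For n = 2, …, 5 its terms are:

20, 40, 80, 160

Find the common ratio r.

Consecutive ratio: 40/20 = 2, and 80/40 = 2, so r = 2.
Then A·2^2 = 20 gives A = 5, and T(n) = 5·2^n.

2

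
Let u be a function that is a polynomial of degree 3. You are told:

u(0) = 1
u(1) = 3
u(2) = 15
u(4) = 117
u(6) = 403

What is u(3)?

49

Write u(m) = am³ + bm² + cm + d; the 5 given values yield a linear system in the 4 coefficients.
Solving, u(m) = 2m³ - m² + m + 1.
Then u(3) = 49.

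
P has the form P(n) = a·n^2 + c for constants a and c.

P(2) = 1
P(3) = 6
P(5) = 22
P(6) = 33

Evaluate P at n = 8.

From P(2) = 1 and P(3) = 6: 4a + c = 1 and 9a + c = 6.
Subtracting: 5a = 5, so a = 1; then c = 1 − 1·4 = -3.
So P(n) = 1n² − 3, and P(8) = 61.

61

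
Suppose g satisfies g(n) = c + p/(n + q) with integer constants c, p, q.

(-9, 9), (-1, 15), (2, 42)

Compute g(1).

24

(g(n) − c)(n + q) = p for each data point; the three points give a linear system in c and q, then p follows.
Solving: c = 6, q = -3, p = -36, so g(n) = 6 − 36/(n − 3).
Then g(1) = 6 − 36/(-2) = 24.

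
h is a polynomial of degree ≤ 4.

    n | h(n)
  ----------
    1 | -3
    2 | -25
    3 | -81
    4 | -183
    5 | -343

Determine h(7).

-885

First differences: -22, -56, -102, -160. Second differences: -34, -46, -58. Third differences: -12, -12.
Level-3 differences are constant, so h has degree 3.
Fitting a degree-3 polynomial gives h(n) = -2n³ - 5n² + 7n - 3.
Then h(7) = -885.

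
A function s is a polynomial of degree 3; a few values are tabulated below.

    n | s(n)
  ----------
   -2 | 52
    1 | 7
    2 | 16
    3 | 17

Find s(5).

-53

Write s(n) = an³ + bn² + cn + d; the 4 given values yield a linear system in the 4 coefficients.
Solving, s(n) = -2n³ + 8n² - n + 2.
Then s(5) = -53.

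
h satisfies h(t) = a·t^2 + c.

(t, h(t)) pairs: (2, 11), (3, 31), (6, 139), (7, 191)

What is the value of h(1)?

-1

From h(2) = 11 and h(3) = 31: 4a + c = 11 and 9a + c = 31.
Subtracting: 5a = 20, so a = 4; then c = 11 − 4·4 = -5.
So h(t) = 4t² − 5, and h(1) = -1.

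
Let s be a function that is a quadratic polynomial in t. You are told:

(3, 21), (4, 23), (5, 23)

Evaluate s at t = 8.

Write s(t) = at² + bt + c; the 3 given values yield a linear system in the 3 coefficients.
Solving, s(t) = -t² + 9t + 3.
Then s(8) = 11.

11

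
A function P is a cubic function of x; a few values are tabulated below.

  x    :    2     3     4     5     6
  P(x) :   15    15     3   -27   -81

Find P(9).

Write P(x) = ax³ + bx² + cx + d; the 5 given values yield a linear system in the 4 coefficients.
Solving, P(x) = -x³ + 3x² + 4x + 3.
Then P(9) = -447.

-447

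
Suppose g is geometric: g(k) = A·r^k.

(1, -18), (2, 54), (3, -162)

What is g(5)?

-1458

Consecutive ratio: 54/(-18) = -3, and -162/54 = -3, so r = -3.
Then A·(-3)^1 = -18 gives A = 6, and g(k) = 6·(-3)^k.
g(5) = 6·(-3)^5 = -1458.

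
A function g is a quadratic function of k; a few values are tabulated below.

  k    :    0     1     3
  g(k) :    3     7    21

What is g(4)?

Write g(k) = ak² + bk + c; the 3 given values yield a linear system in the 3 coefficients.
Solving, g(k) = k² + 3k + 3.
Then g(4) = 31.

31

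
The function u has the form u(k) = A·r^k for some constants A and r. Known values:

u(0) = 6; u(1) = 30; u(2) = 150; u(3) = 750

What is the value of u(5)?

Consecutive ratio: 30/6 = 5, and 150/30 = 5, so r = 5.
Then A·5^0 = 6 gives A = 6, and u(k) = 6·5^k.
u(5) = 6·5^5 = 18750.

18750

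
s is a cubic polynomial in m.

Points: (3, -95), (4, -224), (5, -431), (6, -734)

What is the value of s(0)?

4

Write s(m) = am³ + bm² + cm + d; the 4 given values yield a linear system in the 4 coefficients.
Solving, s(m) = -3m³ - 3m² + 3m + 4.
Then s(0) = 4.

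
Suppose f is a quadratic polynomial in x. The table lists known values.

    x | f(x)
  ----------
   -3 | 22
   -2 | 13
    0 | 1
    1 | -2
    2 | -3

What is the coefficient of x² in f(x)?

Write f(x) = ax² + bx + c; the 5 given values yield a linear system in the 3 coefficients.
Solving, f(x) = x² - 4x + 1.
The coefficient of x² is 1.

1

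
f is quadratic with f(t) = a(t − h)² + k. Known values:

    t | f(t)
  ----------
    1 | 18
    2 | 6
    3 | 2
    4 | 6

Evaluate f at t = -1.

66

First differences -12, -4, 4; second difference 8 = 2a, so a = 4.
Expanding, the t-coefficient is −2ah = -8h; matching it to the data gives h = 3, and then k = 2.
So f(t) = 4(t − 3)² + 2.
f(-1) = 4·(-4)² + 2 = 66.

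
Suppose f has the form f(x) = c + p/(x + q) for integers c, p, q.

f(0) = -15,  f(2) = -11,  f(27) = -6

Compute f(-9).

0

(f(x) − c)(x + q) = p for each data point; the three points give a linear system in c and q, then p follows.
Solving: c = -5, q = 3, p = -30, so f(x) = -5 − 30/(x + 3).
Then f(-9) = -5 − 30/(-6) = 0.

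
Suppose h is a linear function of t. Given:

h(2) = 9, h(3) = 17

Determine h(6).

Write h(t) = at + b; the 2 given values yield a linear system in the 2 coefficients.
Solving, h(t) = 8t - 7.
Then h(6) = 41.

41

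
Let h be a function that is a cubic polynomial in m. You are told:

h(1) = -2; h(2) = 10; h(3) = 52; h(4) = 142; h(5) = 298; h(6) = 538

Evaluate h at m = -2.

-38

Write h(m) = am³ + bm² + cm + d; the 6 given values yield a linear system in the 4 coefficients.
Solving, h(m) = 3m³ - 3m² - 2.
Then h(-2) = -38.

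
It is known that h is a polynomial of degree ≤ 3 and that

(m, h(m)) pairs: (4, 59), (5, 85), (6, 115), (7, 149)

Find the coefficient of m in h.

Write h(m) = am³ + bm² + cm + d; the 4 given values yield a linear system in the 4 coefficients.
Solving, the leading coefficient vanishes, and h(m) = 2m² + 8m - 5.
The coefficient of m is 8.

8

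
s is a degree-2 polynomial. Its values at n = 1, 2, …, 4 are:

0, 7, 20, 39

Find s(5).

First differences: 7, 13, 19. Second differences: 6, 6.
Level-2 differences are constant, so s has degree 2.
Extending the table by one column gives the next first difference 25, so s(5) = 39 + 25 = 64.

64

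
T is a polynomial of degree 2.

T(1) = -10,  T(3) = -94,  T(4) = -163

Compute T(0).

5

Write T(x) = ax² + bx + c; the 3 given values yield a linear system in the 3 coefficients.
Solving, T(x) = -9x² - 6x + 5.
Then T(0) = 5.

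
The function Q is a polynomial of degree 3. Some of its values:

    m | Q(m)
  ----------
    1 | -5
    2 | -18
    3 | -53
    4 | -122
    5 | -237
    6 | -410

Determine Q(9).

First differences: -13, -35, -69, -115, -173. Second differences: -22, -34, -46, -58. Third differences: -12, -12, -12.
Level-3 differences are constant, so Q has degree 3.
Fitting a degree-3 polynomial gives Q(m) = -2m³ + m² - 2m - 2.
Then Q(9) = -1397.

-1397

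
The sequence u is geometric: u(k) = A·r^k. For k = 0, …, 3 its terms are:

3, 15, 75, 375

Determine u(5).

Consecutive ratio: 15/3 = 5, and 75/15 = 5, so r = 5.
Then A·5^0 = 3 gives A = 3, and u(k) = 3·5^k.
u(5) = 3·5^5 = 9375.

9375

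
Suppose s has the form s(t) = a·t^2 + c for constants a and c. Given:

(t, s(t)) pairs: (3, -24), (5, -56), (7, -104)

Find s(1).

From s(3) = -24 and s(5) = -56: 9a + c = -24 and 25a + c = -56.
Subtracting: 16a = -32, so a = -2; then c = -24 − (-2)·9 = -6.
So s(t) = -2t² − 6, and s(1) = -8.

-8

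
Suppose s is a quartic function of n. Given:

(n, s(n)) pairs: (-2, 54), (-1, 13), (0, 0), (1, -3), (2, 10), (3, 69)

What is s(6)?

Write s(n) = an^4 + bn³ + cn² + dn + e; the 6 given values yield a linear system in the 5 coefficients.
Solving, s(n) = n^4 - n³ + 4n² - 7n.
Then s(6) = 1182.

1182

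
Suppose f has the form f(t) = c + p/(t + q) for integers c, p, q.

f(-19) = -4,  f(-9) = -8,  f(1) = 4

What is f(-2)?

(f(t) − c)(t + q) = p for each data point; the three points give a linear system in c and q, then p follows.
Solving: c = -2, q = 4, p = 30, so f(t) = -2 + 30/(t + 4).
Then f(-2) = -2 + 30/2 = 13.

13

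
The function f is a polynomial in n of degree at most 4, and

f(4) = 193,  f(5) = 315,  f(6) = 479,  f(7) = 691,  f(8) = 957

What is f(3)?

107

First differences: 122, 164, 212, 266. Second differences: 42, 48, 54. Third differences: 6, 6.
Level-3 differences are constant, so f has degree 3.
Fitting a degree-3 polynomial gives f(n) = n³ + 6n² + 7n + 5.
Then f(3) = 107.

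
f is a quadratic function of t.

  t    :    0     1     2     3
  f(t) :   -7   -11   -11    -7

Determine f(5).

13

First differences: -4, 0, 4. Second differences: 4, 4.
Level-2 differences are constant, so f has degree 2.
Fitting a degree-2 polynomial gives f(t) = 2t² - 6t - 7.
Then f(5) = 13.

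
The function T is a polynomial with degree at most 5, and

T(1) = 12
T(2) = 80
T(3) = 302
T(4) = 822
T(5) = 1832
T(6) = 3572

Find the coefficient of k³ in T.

Write T(k) = ak^5 + bk^4 + ck³ + dk² + ek + p; the 6 given values yield a linear system in the 6 coefficients.
Solving, the leading coefficient vanishes, and T(k) = 2k^4 + 4k³ + 3k² + k + 2.
The coefficient of k³ is 4.

4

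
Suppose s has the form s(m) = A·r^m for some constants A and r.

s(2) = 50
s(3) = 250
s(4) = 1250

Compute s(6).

Consecutive ratio: 250/50 = 5, and 1250/250 = 5, so r = 5.
Then A·5^2 = 50 gives A = 2, and s(m) = 2·5^m.
s(6) = 2·5^6 = 31250.

31250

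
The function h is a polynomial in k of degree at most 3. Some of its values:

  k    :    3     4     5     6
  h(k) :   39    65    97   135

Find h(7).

179

First differences: 26, 32, 38. Second differences: 6, 6.
Level-2 differences are constant, so h has degree 2.
Extending the table by one column gives the next first difference 44, so h(7) = 135 + 44 = 179.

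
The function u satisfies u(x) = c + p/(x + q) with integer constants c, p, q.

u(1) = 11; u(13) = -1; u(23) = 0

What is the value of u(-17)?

(u(x) − c)(x + q) = p for each data point; the three points give a linear system in c and q, then p follows.
Solving: c = 1, q = -3, p = -20, so u(x) = 1 − 20/(x − 3).
Then u(-17) = 1 − 20/(-20) = 2.

2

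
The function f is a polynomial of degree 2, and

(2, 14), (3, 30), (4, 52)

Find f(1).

4

Write f(t) = at² + bt + c; the 3 given values yield a linear system in the 3 coefficients.
Solving, f(t) = 3t² + t.
Then f(1) = 4.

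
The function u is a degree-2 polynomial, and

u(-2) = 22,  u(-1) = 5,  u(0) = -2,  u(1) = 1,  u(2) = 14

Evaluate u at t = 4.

First differences: -17, -7, 3, 13. Second differences: 10, 10, 10.
Level-2 differences are constant, so u has degree 2.
Fitting a degree-2 polynomial gives u(t) = 5t² - 2t - 2.
Then u(4) = 70.

70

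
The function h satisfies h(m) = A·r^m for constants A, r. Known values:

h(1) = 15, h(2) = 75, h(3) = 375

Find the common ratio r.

5

Consecutive ratio: 75/15 = 5, and 375/75 = 5, so r = 5.
Then A·5^1 = 15 gives A = 3, and h(m) = 3·5^m.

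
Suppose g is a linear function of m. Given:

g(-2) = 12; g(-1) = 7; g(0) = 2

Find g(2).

Write g(m) = am + b; the 3 given values yield a linear system in the 2 coefficients.
Solving, g(m) = -5m + 2.
Then g(2) = -8.

-8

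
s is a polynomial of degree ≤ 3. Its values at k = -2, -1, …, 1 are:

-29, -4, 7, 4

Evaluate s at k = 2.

Write s(k) = ak³ + bk² + ck + d; the 4 given values yield a linear system in the 4 coefficients.
Solving, the leading coefficient vanishes, and s(k) = -7k² + 4k + 7.
Then s(2) = -13.

-13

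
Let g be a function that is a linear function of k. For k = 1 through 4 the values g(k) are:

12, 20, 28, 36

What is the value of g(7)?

Write g(k) = ak + b; the 4 given values yield a linear system in the 2 coefficients.
Solving, g(k) = 8k + 4.
Then g(7) = 60.

60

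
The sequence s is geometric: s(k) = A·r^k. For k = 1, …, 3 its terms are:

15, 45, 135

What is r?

Consecutive ratio: 45/15 = 3, and 135/45 = 3, so r = 3.
Then A·3^1 = 15 gives A = 5, and s(k) = 5·3^k.

3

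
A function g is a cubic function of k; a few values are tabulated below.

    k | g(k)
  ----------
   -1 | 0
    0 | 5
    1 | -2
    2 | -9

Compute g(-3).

Write g(k) = ak³ + bk² + ck + d; the 4 given values yield a linear system in the 4 coefficients.
Solving, g(k) = 2k³ - 6k² - 3k + 5.
Then g(-3) = -94.

-94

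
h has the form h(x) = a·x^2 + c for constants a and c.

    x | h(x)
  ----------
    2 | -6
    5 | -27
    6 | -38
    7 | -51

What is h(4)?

-18

From h(2) = -6 and h(5) = -27: 4a + c = -6 and 25a + c = -27.
Subtracting: 21a = -21, so a = -1; then c = -6 − (-1)·4 = -2.
So h(x) = -1x² − 2, and h(4) = -18.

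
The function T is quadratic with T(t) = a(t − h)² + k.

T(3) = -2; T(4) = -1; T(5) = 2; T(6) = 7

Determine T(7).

14

First differences 1, 3, 5; second difference 2 = 2a, so a = 1.
Expanding, the t-coefficient is −2ah = -2h; matching it to the data gives h = 3, and then k = -2.
So T(t) = 1(t − 3)² − 2.
T(7) = 1·4² − 2 = 14.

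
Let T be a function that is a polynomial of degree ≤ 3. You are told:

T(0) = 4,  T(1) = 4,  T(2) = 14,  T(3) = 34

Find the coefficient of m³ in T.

Write T(m) = am³ + bm² + cm + d; the 4 given values yield a linear system in the 4 coefficients.
Solving, the leading coefficient vanishes, and T(m) = 5m² - 5m + 4.
The coefficient of m³ is 0.

0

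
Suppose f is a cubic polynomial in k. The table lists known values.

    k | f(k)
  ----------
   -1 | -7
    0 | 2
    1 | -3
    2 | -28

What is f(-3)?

-43

Write f(k) = ak³ + bk² + ck + d; the 4 given values yield a linear system in the 4 coefficients.
Solving, f(k) = -k³ - 7k² + 3k + 2.
Then f(-3) = -43.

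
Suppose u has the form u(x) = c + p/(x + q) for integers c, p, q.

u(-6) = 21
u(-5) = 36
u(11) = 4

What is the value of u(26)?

(u(x) − c)(x + q) = p for each data point; the three points give a linear system in c and q, then p follows.
Solving: c = 6, q = 4, p = -30, so u(x) = 6 − 30/(x + 4).
Then u(26) = 6 − 30/30 = 5.

5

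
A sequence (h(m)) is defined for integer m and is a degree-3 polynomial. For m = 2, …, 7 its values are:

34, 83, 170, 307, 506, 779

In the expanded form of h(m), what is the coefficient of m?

6

First differences: 49, 87, 137, 199, 273. Second differences: 38, 50, 62, 74. Third differences: 12, 12, 12.
Level-3 differences are constant, so h has degree 3.
Fitting a degree-3 polynomial gives h(m) = 2m³ + m² + 6m + 2.
The coefficient of m is 6.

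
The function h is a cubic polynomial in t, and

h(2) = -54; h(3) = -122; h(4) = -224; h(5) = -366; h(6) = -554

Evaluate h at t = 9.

-1454

First differences: -68, -102, -142, -188. Second differences: -34, -40, -46. Third differences: -6, -6.
Level-3 differences are constant, so h has degree 3.
Fitting a degree-3 polynomial gives h(t) = -t³ - 8t² - 9t + 4.
Then h(9) = -1454.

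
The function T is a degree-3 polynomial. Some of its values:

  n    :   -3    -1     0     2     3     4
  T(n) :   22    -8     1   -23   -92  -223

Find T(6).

-743

Write T(n) = an³ + bn² + cn + d; the 6 given values yield a linear system in the 4 coefficients.
Solving, T(n) = -3n³ - 4n² + 8n + 1.
Then T(6) = -743.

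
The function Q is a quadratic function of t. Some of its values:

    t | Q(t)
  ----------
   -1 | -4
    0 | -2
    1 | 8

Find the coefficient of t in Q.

Write Q(t) = at² + bt + c; the 3 given values yield a linear system in the 3 coefficients.
Solving, Q(t) = 4t² + 6t - 2.
The coefficient of t is 6.

6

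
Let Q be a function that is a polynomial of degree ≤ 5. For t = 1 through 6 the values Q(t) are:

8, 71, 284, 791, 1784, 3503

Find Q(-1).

-4

Write Q(t) = at^5 + bt^4 + ct³ + dt² + et + p; the 6 given values yield a linear system in the 6 coefficients.
Solving, the leading coefficient vanishes, and Q(t) = 2t^4 + 4t³ + t² + 2t - 1.
Then Q(-1) = -4.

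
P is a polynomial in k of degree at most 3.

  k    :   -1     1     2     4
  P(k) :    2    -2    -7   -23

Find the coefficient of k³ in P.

0

Write P(k) = ak³ + bk² + ck + d; the 4 given values yield a linear system in the 4 coefficients.
Solving, the leading coefficient vanishes, and P(k) = -k² - 2k + 1.
The coefficient of k³ is 0.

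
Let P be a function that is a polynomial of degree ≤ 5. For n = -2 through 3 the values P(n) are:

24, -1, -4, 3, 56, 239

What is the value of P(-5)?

1071

Write P(n) = an^5 + bn^4 + cn³ + dn² + en + p; the 6 given values yield a linear system in the 6 coefficients.
Solving, the leading coefficient vanishes, and P(n) = 2n^4 + 2n³ + 3n² - 4.
Then P(-5) = 1071.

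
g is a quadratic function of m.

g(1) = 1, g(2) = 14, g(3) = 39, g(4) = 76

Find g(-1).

11

First differences: 13, 25, 37. Second differences: 12, 12.
Level-2 differences are constant, so g has degree 2.
Fitting a degree-2 polynomial gives g(m) = 6m² - 5m.
Then g(-1) = 11.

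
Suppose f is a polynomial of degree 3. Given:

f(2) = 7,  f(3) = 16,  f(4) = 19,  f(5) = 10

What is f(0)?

-5

Write f(x) = ax³ + bx² + cx + d; the 4 given values yield a linear system in the 4 coefficients.
Solving, f(x) = -x³ + 6x² - 2x - 5.
Then f(0) = -5.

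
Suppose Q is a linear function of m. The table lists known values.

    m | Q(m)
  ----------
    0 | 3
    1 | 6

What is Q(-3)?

Write Q(m) = am + b; the 2 given values yield a linear system in the 2 coefficients.
Solving, Q(m) = 3m + 3.
Then Q(-3) = -6.

-6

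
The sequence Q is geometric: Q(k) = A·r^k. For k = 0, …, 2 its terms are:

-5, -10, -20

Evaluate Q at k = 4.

Consecutive ratio: -10/(-5) = 2, and -20/(-10) = 2, so r = 2.
Then A·2^0 = -5 gives A = -5, and Q(k) = -5·2^k.
Q(4) = -5·2^4 = -80.

-80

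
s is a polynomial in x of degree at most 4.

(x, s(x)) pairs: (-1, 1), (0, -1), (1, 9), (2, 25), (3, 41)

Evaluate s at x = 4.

51

Write s(x) = ax^4 + bx³ + cx² + dx + e; the 5 given values yield a linear system in the 5 coefficients.
Solving, the leading coefficient vanishes, and s(x) = -x³ + 6x² + 5x - 1.
Then s(4) = 51.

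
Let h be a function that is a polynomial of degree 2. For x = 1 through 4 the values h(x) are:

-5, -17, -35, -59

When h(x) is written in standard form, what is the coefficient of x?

-3

First differences: -12, -18, -24. Second differences: -6, -6.
Level-2 differences are constant, so h has degree 2.
Fitting a degree-2 polynomial gives h(x) = -3x² - 3x + 1.
The coefficient of x is -3.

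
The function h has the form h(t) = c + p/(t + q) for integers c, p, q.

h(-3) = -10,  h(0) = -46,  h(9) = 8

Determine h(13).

6

(h(t) − c)(t + q) = p for each data point; the three points give a linear system in c and q, then p follows.
Solving: c = 2, q = -1, p = 48, so h(t) = 2 + 48/(t − 1).
Then h(13) = 2 + 48/12 = 6.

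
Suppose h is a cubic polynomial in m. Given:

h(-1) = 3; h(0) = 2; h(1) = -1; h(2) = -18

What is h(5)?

Write h(m) = am³ + bm² + cm + d; the 4 given values yield a linear system in the 4 coefficients.
Solving, h(m) = -2m³ - m² + 2.
Then h(5) = -273.

-273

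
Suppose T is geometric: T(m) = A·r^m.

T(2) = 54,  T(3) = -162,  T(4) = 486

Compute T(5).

Consecutive ratio: -162/54 = -3, and 486/(-162) = -3, so r = -3.
Then A·(-3)^2 = 54 gives A = 6, and T(m) = 6·(-3)^m.
T(5) = 6·(-3)^5 = -1458.

-1458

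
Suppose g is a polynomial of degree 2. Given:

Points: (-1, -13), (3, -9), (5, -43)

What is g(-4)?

-79

Write g(n) = an² + bn + c; the 3 given values yield a linear system in the 3 coefficients.
Solving, g(n) = -3n² + 7n - 3.
Then g(-4) = -79.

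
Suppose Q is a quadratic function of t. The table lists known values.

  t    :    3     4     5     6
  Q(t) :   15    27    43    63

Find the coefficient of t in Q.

-2

First differences: 12, 16, 20. Second differences: 4, 4.
Level-2 differences are constant, so Q has degree 2.
Fitting a degree-2 polynomial gives Q(t) = 2t² - 2t + 3.
The coefficient of t is -2.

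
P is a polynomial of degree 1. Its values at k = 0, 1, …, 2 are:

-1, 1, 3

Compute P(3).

First differences: 2, 2.
Level-1 differences are constant, so P has degree 1.
Extending the table by one column gives the next first difference 2, so P(3) = 3 + 2 = 5.

5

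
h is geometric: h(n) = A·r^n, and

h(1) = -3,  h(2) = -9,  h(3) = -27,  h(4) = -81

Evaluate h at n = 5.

-243

Consecutive ratio: -9/(-3) = 3, and -27/(-9) = 3, so r = 3.
Then A·3^1 = -3 gives A = -1, and h(n) = -1·3^n.
h(5) = -1·3^5 = -243.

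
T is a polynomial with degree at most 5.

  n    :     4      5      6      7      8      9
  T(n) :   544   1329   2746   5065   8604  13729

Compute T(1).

1

Write T(n) = an^5 + bn^4 + cn³ + dn² + en + p; the 6 given values yield a linear system in the 6 coefficients.
Solving, the leading coefficient vanishes, and T(n) = 2n^4 + n³ - n² - 5n + 4.
Then T(1) = 1.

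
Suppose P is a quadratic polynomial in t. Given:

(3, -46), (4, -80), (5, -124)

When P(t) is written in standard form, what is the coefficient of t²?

Write P(t) = at² + bt + c; the 3 given values yield a linear system in the 3 coefficients.
Solving, P(t) = -5t² + t - 4.
The coefficient of t² is -5.

-5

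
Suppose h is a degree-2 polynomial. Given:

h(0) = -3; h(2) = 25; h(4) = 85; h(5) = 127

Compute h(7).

235

Write h(k) = ak² + bk + c; the 4 given values yield a linear system in the 3 coefficients.
Solving, h(k) = 4k² + 6k - 3.
Then h(7) = 235.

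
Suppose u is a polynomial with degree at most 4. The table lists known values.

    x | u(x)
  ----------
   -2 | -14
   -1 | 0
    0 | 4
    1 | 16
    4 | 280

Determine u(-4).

Write u(x) = ax^4 + bx³ + cx² + dx + e; the 5 given values yield a linear system in the 5 coefficients.
Solving, the leading coefficient vanishes, and u(x) = 3x³ + 4x² + 5x + 4.
Then u(-4) = -144.

-144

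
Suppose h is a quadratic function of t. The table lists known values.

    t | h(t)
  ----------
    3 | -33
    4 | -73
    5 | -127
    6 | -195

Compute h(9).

-483

Write h(t) = at² + bt + c; the 4 given values yield a linear system in the 3 coefficients.
Solving, h(t) = -7t² + 9t + 3.
Then h(9) = -483.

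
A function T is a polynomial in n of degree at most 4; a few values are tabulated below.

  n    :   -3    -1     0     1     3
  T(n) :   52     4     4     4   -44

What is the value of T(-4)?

Write T(n) = an^4 + bn³ + cn² + dn + e; the 5 given values yield a linear system in the 5 coefficients.
Solving, the leading coefficient vanishes, and T(n) = -2n³ + 2n + 4.
Then T(-4) = 124.

124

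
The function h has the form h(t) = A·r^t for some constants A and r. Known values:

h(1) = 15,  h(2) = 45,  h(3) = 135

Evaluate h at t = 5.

1215

Consecutive ratio: 45/15 = 3, and 135/45 = 3, so r = 3.
Then A·3^1 = 15 gives A = 5, and h(t) = 5·3^t.
h(5) = 5·3^5 = 1215.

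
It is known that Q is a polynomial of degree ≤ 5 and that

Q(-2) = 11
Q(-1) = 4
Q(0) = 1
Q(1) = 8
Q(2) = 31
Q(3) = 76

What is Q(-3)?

First differences: -7, -3, 7, 23, 45. Second differences: 4, 10, 16, 22. Third differences: 6, 6, 6.
Level-3 differences are constant, so Q has degree 3.
Fitting a degree-3 polynomial gives Q(x) = x³ + 5x² + x + 1.
Then Q(-3) = 16.

16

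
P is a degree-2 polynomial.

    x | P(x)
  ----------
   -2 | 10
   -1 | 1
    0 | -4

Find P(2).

-2

Write P(x) = ax² + bx + c; the 3 given values yield a linear system in the 3 coefficients.
Solving, P(x) = 2x² - 3x - 4.
Then P(2) = -2.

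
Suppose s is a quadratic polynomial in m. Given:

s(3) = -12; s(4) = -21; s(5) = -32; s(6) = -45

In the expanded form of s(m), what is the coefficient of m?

-2

First differences: -9, -11, -13. Second differences: -2, -2.
Level-2 differences are constant, so s has degree 2.
Fitting a degree-2 polynomial gives s(m) = -m² - 2m + 3.
The coefficient of m is -2.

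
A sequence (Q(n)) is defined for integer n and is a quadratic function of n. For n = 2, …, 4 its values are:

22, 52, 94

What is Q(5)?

148

Write Q(n) = an² + bn + c; the 3 given values yield a linear system in the 3 coefficients.
Solving, Q(n) = 6n² - 2.
Then Q(5) = 148.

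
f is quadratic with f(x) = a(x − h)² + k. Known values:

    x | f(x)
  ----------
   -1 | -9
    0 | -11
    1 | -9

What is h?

First differences -2, 2; second difference 4 = 2a, so a = 2.
Expanding, the x-coefficient is −2ah = -4h; matching it to the data gives h = 0, and then k = -11.
So f(x) = 2(x + 0)² − 11.
Hence h = 0.

0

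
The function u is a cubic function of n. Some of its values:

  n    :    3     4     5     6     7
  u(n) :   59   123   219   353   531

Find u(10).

First differences: 64, 96, 134, 178. Second differences: 32, 38, 44. Third differences: 6, 6.
Level-3 differences are constant, so u has degree 3.
Fitting a degree-3 polynomial gives u(n) = n³ + 4n² - n - 1.
Then u(10) = 1389.

1389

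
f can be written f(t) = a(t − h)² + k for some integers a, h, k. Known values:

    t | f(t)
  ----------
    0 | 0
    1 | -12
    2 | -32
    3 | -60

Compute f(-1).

First differences -12, -20, -28; second difference -8 = 2a, so a = -4.
Expanding, the t-coefficient is −2ah = 8h; matching it to the data gives h = -1, and then k = 4.
So f(t) = -4(t + 1)² + 4.
f(-1) = -4·0² + 4 = 4.

4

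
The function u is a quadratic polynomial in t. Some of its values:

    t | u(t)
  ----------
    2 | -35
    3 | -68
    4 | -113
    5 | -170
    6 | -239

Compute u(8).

Write u(t) = at² + bt + c; the 5 given values yield a linear system in the 3 coefficients.
Solving, u(t) = -6t² - 3t - 5.
Then u(8) = -413.

-413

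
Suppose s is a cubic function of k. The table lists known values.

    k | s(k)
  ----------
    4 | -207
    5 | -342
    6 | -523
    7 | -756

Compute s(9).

Write s(k) = ak³ + bk² + ck + d; the 4 given values yield a linear system in the 4 coefficients.
Solving, s(k) = -k³ - 8k² - 2k - 7.
Then s(9) = -1402.

-1402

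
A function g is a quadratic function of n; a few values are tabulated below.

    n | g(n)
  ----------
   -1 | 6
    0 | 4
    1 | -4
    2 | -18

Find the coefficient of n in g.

-5

First differences: -2, -8, -14. Second differences: -6, -6.
Level-2 differences are constant, so g has degree 2.
Fitting a degree-2 polynomial gives g(n) = -3n² - 5n + 4.
The coefficient of n is -5.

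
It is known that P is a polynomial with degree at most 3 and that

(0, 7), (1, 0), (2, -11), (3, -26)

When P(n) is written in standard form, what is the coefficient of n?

-5

First differences: -7, -11, -15. Second differences: -4, -4.
Level-2 differences are constant, so P has degree 2.
Fitting a degree-2 polynomial gives P(n) = -2n² - 5n + 7.
The coefficient of n is -5.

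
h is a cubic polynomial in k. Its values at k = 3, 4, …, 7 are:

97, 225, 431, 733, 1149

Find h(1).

3

First differences: 128, 206, 302, 416. Second differences: 78, 96, 114. Third differences: 18, 18.
Level-3 differences are constant, so h has degree 3.
Fitting a degree-3 polynomial gives h(k) = 3k³ + 3k² - 4k + 1.
Then h(1) = 3.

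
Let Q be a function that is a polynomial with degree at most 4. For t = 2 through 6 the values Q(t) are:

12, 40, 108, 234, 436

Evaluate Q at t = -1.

First differences: 28, 68, 126, 202. Second differences: 40, 58, 76. Third differences: 18, 18.
Level-3 differences are constant, so Q has degree 3.
Fitting a degree-3 polynomial gives Q(t) = 3t³ - 7t² + 6t + 4.
Then Q(-1) = -12.

-12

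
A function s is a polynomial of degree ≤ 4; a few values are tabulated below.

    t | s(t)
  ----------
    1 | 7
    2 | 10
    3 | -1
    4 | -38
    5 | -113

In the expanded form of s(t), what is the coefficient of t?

2

First differences: 3, -11, -37, -75. Second differences: -14, -26, -38. Third differences: -12, -12.
Level-3 differences are constant, so s has degree 3.
Fitting a degree-3 polynomial gives s(t) = -2t³ + 5t² + 2t + 2.
The coefficient of t is 2.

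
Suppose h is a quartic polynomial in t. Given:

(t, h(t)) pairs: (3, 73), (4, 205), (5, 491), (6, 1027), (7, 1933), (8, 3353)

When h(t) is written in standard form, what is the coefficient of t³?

First differences: 132, 286, 536, 906, 1420. Second differences: 154, 250, 370, 514. Third differences: 96, 120, 144. Fourth differences: 24, 24.
Level-4 differences are constant, so h has degree 4.
Fitting a degree-4 polynomial gives h(t) = t^4 - 2t³ + 4t² + 3t + 1.
The coefficient of t³ is -2.

-2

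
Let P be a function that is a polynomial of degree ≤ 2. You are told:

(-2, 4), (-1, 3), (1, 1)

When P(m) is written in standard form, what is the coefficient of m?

Write P(m) = am² + bm + c; the 3 given values yield a linear system in the 3 coefficients.
Solving, the leading coefficient vanishes, and P(m) = -m + 2.
The coefficient of m is -1.

-1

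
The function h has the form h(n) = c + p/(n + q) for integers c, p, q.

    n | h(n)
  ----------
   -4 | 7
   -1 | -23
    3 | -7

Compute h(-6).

2

(h(n) − c)(n + q) = p for each data point; the three points give a linear system in c and q, then p follows.
Solving: c = -3, q = 2, p = -20, so h(n) = -3 − 20/(n + 2).
Then h(-6) = -3 − 20/(-4) = 2.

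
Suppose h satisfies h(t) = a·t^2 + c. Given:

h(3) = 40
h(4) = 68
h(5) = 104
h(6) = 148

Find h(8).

260

From h(3) = 40 and h(4) = 68: 9a + c = 40 and 16a + c = 68.
Subtracting: 7a = 28, so a = 4; then c = 40 − 4·9 = 4.
So h(t) = 4t² + 4, and h(8) = 260.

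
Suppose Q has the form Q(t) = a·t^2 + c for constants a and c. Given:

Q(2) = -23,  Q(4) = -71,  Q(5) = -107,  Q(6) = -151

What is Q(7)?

From Q(2) = -23 and Q(4) = -71: 4a + c = -23 and 16a + c = -71.
Subtracting: 12a = -48, so a = -4; then c = -23 − (-4)·4 = -7.
So Q(t) = -4t² − 7, and Q(7) = -203.

-203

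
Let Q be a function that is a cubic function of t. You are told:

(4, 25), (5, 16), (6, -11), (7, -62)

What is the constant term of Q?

Write Q(t) = at³ + bt² + ct + d; the 4 given values yield a linear system in the 4 coefficients.
Solving, Q(t) = -t³ + 6t² - 2t + 1.
The constant term is Q(0) = 1.

1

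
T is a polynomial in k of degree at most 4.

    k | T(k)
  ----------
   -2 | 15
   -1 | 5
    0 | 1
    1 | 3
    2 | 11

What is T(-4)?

First differences: -10, -4, 2, 8. Second differences: 6, 6, 6.
Level-2 differences are constant, so T has degree 2.
Fitting a degree-2 polynomial gives T(k) = 3k² - k + 1.
Then T(-4) = 53.

53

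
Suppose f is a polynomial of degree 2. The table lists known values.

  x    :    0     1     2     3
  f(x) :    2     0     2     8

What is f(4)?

Write f(x) = ax² + bx + c; the 4 given values yield a linear system in the 3 coefficients.
Solving, f(x) = 2x² - 4x + 2.
Then f(4) = 18.

18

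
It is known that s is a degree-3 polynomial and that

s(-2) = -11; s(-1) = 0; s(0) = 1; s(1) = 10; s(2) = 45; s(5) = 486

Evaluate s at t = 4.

265

Write s(t) = at³ + bt² + ct + d; the 6 given values yield a linear system in the 4 coefficients.
Solving, s(t) = 3t³ + 4t² + 2t + 1.
Then s(4) = 265.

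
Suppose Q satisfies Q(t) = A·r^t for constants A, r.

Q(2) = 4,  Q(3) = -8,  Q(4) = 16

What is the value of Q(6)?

Consecutive ratio: -8/4 = -2, and 16/(-8) = -2, so r = -2.
Then A·(-2)^2 = 4 gives A = 1, and Q(t) = 1·(-2)^t.
Q(6) = 1·(-2)^6 = 64.

64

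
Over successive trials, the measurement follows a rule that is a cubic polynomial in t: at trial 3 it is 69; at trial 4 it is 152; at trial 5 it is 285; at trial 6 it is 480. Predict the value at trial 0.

Write the value at t as g(t).
Write g(t) = at³ + bt² + ct + d; the 4 given values yield a linear system in the 4 coefficients.
Solving, g(t) = 2t³ + t² + 2t.
Then g(0) = 0.

0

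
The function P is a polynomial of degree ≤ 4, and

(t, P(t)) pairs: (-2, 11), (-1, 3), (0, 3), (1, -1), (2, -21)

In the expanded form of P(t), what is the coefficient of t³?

-2

First differences: -8, 0, -4, -20. Second differences: 8, -4, -16. Third differences: -12, -12.
Level-3 differences are constant, so P has degree 3.
Fitting a degree-3 polynomial gives P(t) = -2t³ - 2t² + 3.
The coefficient of t³ is -2.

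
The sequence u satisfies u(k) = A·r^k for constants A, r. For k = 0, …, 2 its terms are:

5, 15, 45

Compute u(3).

135

Consecutive ratio: 15/5 = 3, and 45/15 = 3, so r = 3.
Then A·3^0 = 5 gives A = 5, and u(k) = 5·3^k.
u(3) = 5·3^3 = 135.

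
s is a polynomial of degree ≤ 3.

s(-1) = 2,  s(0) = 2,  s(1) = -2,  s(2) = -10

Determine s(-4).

-22

First differences: 0, -4, -8. Second differences: -4, -4.
Level-2 differences are constant, so s has degree 2.
Fitting a degree-2 polynomial gives s(x) = -2x² - 2x + 2.
Then s(-4) = -22.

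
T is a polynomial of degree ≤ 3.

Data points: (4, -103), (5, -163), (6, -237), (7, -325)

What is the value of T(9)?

First differences: -60, -74, -88. Second differences: -14, -14.
Level-2 differences are constant, so T has degree 2.
Fitting a degree-2 polynomial gives T(x) = -7x² + 3x - 3.
Then T(9) = -543.

-543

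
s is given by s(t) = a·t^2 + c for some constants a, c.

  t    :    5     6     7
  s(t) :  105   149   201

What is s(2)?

From s(5) = 105 and s(6) = 149: 25a + c = 105 and 36a + c = 149.
Subtracting: 11a = 44, so a = 4; then c = 105 − 4·25 = 5.
So s(t) = 4t² + 5, and s(2) = 21.

21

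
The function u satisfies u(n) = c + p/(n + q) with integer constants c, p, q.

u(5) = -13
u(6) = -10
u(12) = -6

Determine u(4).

(u(n) − c)(n + q) = p for each data point; the three points give a linear system in c and q, then p follows.
Solving: c = -4, q = -3, p = -18, so u(n) = -4 − 18/(n − 3).
Then u(4) = -4 − 18/1 = -22.

-22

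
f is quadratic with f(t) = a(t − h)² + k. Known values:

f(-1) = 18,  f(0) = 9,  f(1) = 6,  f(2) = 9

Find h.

First differences -9, -3, 3; second difference 6 = 2a, so a = 3.
Expanding, the t-coefficient is −2ah = -6h; matching it to the data gives h = 1, and then k = 6.
So f(t) = 3(t − 1)² + 6.
Hence h = 1.

1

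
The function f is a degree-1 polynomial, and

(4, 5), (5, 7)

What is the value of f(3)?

Write f(x) = ax + b; the 2 given values yield a linear system in the 2 coefficients.
Solving, f(x) = 2x - 3.
Then f(3) = 3.

3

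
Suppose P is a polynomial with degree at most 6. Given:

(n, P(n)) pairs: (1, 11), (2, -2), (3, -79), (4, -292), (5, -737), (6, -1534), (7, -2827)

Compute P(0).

First differences: -13, -77, -213, -445, -797, -1293. Second differences: -64, -136, -232, -352, -496. Third differences: -72, -96, -120, -144. Fourth differences: -24, -24, -24.
Level-4 differences are constant, so P has degree 4.
Fitting a degree-4 polynomial gives P(n) = -n^4 - 2n³ + 5n² + n + 8.
Then P(0) = 8.

8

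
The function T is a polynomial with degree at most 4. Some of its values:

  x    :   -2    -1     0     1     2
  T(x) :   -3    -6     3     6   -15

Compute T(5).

First differences: -3, 9, 3, -21. Second differences: 12, -6, -24. Third differences: -18, -18.
Level-3 differences are constant, so T has degree 3.
Fitting a degree-3 polynomial gives T(x) = -3x³ - 3x² + 9x + 3.
Then T(5) = -402.

-402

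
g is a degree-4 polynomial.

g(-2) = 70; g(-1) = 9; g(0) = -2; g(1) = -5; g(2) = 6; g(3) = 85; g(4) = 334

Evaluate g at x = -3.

First differences: -61, -11, -3, 11, 79, 249. Second differences: 50, 8, 14, 68, 170. Third differences: -42, 6, 54, 102. Fourth differences: 48, 48, 48.
Level-4 differences are constant, so g has degree 4.
Fitting a degree-4 polynomial gives g(x) = 2x^4 - 3x³ + 2x² - 4x - 2.
Then g(-3) = 271.

271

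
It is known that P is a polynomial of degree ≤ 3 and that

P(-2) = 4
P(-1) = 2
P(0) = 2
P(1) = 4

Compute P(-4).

First differences: -2, 0, 2. Second differences: 2, 2.
Level-2 differences are constant, so P has degree 2.
Fitting a degree-2 polynomial gives P(n) = n² + n + 2.
Then P(-4) = 14.

14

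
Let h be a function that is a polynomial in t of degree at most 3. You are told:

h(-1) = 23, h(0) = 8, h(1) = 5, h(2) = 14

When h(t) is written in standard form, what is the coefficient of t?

-9

Write h(t) = at³ + bt² + ct + d; the 4 given values yield a linear system in the 4 coefficients.
Solving, the leading coefficient vanishes, and h(t) = 6t² - 9t + 8.
The coefficient of t is -9.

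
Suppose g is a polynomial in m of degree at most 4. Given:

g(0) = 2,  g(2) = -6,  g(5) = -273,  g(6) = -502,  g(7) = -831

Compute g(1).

Write g(m) = am^4 + bm³ + cm² + dm + e; the 5 given values yield a linear system in the 5 coefficients.
Solving, the leading coefficient vanishes, and g(m) = -3m³ + 4m² + 2.
Then g(1) = 3.

3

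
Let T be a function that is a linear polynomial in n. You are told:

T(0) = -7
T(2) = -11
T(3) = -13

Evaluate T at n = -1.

Write T(n) = an + b; the 3 given values yield a linear system in the 2 coefficients.
Solving, T(n) = -2n - 7.
Then T(-1) = -5.

-5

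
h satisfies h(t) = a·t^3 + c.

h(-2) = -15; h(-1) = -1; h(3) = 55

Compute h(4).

129

From h(-2) = -15 and h(-1) = -1: -8a + c = -15 and -1a + c = -1.
Subtracting: 7a = 14, so a = 2; then c = -15 − 2·(-8) = 1.
So h(t) = 2t³ + 1, and h(4) = 129.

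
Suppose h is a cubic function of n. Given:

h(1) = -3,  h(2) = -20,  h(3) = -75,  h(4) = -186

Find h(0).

Write h(n) = an³ + bn² + cn + d; the 4 given values yield a linear system in the 4 coefficients.
Solving, h(n) = -3n³ - n² + 7n - 6.
Then h(0) = -6.

-6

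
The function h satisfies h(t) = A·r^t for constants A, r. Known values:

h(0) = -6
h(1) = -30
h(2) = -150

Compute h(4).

Consecutive ratio: -30/(-6) = 5, and -150/(-30) = 5, so r = 5.
Then A·5^0 = -6 gives A = -6, and h(t) = -6·5^t.
h(4) = -6·5^4 = -3750.

-3750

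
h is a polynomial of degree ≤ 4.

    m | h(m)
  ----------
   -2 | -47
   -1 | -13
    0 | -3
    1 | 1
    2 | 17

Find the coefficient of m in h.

First differences: 34, 10, 4, 16. Second differences: -24, -6, 12. Third differences: 18, 18.
Level-3 differences are constant, so h has degree 3.
Fitting a degree-3 polynomial gives h(m) = 3m³ - 3m² + 4m - 3.
The coefficient of m is 4.

4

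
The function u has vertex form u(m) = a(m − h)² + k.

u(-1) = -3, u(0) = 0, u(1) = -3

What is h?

0

First differences 3, -3; second difference -6 = 2a, so a = -3.
Expanding, the m-coefficient is −2ah = 6h; matching it to the data gives h = 0, and then k = 0.
So u(m) = -3(m + 0)² + 0.
Hence h = 0.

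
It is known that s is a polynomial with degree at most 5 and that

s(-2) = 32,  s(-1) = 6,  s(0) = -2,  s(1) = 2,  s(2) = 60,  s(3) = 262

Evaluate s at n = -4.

First differences: -26, -8, 4, 58, 202. Second differences: 18, 12, 54, 144. Third differences: -6, 42, 90. Fourth differences: 48, 48.
Level-4 differences are constant, so s has degree 4.
Fitting a degree-4 polynomial gives s(n) = 2n^4 + 3n³ + 4n² - 5n - 2.
Then s(-4) = 402.

402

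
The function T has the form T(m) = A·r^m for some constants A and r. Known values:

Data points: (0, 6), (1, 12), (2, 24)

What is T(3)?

Consecutive ratio: 12/6 = 2, and 24/12 = 2, so r = 2.
Then A·2^0 = 6 gives A = 6, and T(m) = 6·2^m.
T(3) = 6·2^3 = 48.

48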